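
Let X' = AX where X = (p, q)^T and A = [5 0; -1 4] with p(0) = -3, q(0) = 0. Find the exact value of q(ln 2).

48

A = [[5,0],[-1,4]]; eigenvalues λ = 5, 4.
Eigenvectors: (1,-1) for λ=5, (0,-1) for λ=4.
From the initial condition, c_1 = -3, c_2 = 3.
q(ln 2) = (-3)(2^5)(-1) + (3)(2^4)(-1) = 48.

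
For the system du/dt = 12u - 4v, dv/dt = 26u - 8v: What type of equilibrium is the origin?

unstable spiral

A = [[12,-4],[26,-8]]; det(A-λI) = λ^2 - 4λ + 8.
λ = 2 ± 2i: positive real part.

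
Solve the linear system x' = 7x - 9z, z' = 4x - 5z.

x(t) = -3C_1e^(t) - 3C_2te^(t) - 2C_2e^(t), z(t) = -2C_1e^(t) - 2C_2te^(t) - C_2e^(t)

Coefficient matrix A = [[7, -9], [4, -5]].
Characteristic polynomial det(A - λI) = λ^2 - 2λ + 1 = 0.
Single eigenvalue λ = 1 with algebraic multiplicity 2.
Eigenvector v = (-3,-2); generalized eigenvector w with (A-λI)w=v is (-2,-1).
General solution: e^(t)[C_1·v + C_2·(t·v + w)].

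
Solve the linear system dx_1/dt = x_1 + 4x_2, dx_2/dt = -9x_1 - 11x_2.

x_1(t) = 2K_1e^(-5t) + 2K_2te^(-5t) - K_2e^(-5t), x_2(t) = -3K_1e^(-5t) - 3K_2te^(-5t) + 2K_2e^(-5t)

Coefficient matrix A = [[1, 4], [-9, -11]].
Characteristic polynomial det(A - λI) = λ^2 + 10λ + 25 = 0.
Single eigenvalue λ = -5 with algebraic multiplicity 2.
Eigenvector v = (2,-3); generalized eigenvector w with (A-λI)w=v is (-1,2).
General solution: e^(-5t)[K_1·v + K_2·(t·v + w)].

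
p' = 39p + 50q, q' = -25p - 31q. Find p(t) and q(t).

p(t) = K_1e^(4t)sin(5t) + 3K_1e^(4t)cos(5t) + 3K_2e^(4t)sin(5t) - K_2e^(4t)cos(5t), q(t) = -K_1e^(4t)sin(5t) - 2K_1e^(4t)cos(5t) - 2K_2e^(4t)sin(5t) + K_2e^(4t)cos(5t)

Coefficient matrix A = [[39, 50], [-25, -31]].
Characteristic polynomial det(A - λI) = λ^2 - 8λ + 41 = 0.
Eigenvalues λ = 4 ± 5i (complex conjugate pair).
For λ=4+5i: an eigenvector is (3,-2) - i(1,-1) = (3 - i, -2 + i).
A real fundamental pair from Re and Im of e^((4+5i)t)v: X_1 = e^(4t)(cos(5t)·(3,-2) + sin(5t)·(1,-1)), X_2 = e^(4t)(sin(5t)·(3,-2) - cos(5t)·(1,-1)).
General solution: K_1X_1 + K_2X_2.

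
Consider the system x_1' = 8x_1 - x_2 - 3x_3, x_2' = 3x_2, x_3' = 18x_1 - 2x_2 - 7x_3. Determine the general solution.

Coefficient matrix A = [[8, -1, -3], [0, 3, 0], [18, -2, -7]].
det(A - λI) = 0 gives eigenvalues λ = 3, 2, -1.
For λ=3: eigenvector (1,-1,2).
For λ=2: eigenvector (1,0,2).
For λ=-1: eigenvector (1,0,3).
General solution: K_1e^(3t)(1,-1,2) + K_2e^(2t)(1,0,2) + K_3e^(-t)(1,0,3).

x_1(t) = K_1e^(3t) + K_2e^(2t) + K_3e^(-t), x_2(t) = -K_1e^(3t), x_3(t) = 2K_1e^(3t) + 2K_2e^(2t) + 3K_3e^(-t)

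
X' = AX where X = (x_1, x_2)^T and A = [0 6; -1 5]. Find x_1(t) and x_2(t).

Coefficient matrix A = [[0, 6], [-1, 5]].
Characteristic polynomial det(A - λI) = λ^2 - 5λ + 6 = 0.
Eigenvalues λ = 2, 3.
For λ=2: (A-λI) row 1 is [-2, 6], so an eigenvector is (3, 1).
For λ=3: (A-λI) row 1 is [-3, 6], so an eigenvector is (-2, -1).
General solution: c_1e^(2t)(3,1) + c_2e^(3t)(-2,-1).

x_1(t) = 3c_1e^(2t) - 2c_2e^(3t), x_2(t) = c_1e^(2t) - c_2e^(3t)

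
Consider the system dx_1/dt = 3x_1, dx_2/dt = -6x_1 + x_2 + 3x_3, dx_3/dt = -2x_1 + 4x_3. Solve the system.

x_1(t) = -c_3e^(3t), x_2(t) = -c_1e^(4t) + c_2e^(t), x_3(t) = -c_1e^(4t) - 2c_3e^(3t)

Coefficient matrix A = [[3, 0, 0], [-6, 1, 3], [-2, 0, 4]].
det(A - λI) = 0 gives eigenvalues λ = 4, 1, 3.
For λ=4: eigenvector (0,-1,-1).
For λ=1: eigenvector (0,1,0).
For λ=3: eigenvector (-1,0,-2).
General solution: c_1e^(4t)(0,-1,-1) + c_2e^(t)(0,1,0) + c_3e^(3t)(-1,0,-2).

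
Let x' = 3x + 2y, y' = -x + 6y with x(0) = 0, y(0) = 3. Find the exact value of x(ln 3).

972

A = [[3,2],[-1,6]]; eigenvalues λ = 5, 4.
Eigenvectors: (-1,-1) for λ=5, (-2,-1) for λ=4.
From the initial condition, c_1 = -6, c_2 = 3.
x(ln 3) = (-6)(3^5)(-1) + (3)(3^4)(-2) = 972.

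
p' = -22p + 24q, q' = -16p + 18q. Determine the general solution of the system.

p(t) = -3c_1e^(-6t) - c_2e^(2t), q(t) = -2c_1e^(-6t) - c_2e^(2t)

Coefficient matrix A = [[-22, 24], [-16, 18]].
Characteristic polynomial det(A - λI) = λ^2 + 4λ - 12 = 0.
Eigenvalues λ = -6, 2.
For λ=-6: (A-λI) row 1 is [-16, 24], so an eigenvector is (-3, -2).
For λ=2: (A-λI) row 1 is [-24, 24], so an eigenvector is (-1, -1).
General solution: c_1e^(-6t)(-3,-2) + c_2e^(2t)(-1,-1).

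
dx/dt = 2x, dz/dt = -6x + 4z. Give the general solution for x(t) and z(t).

x(t) = -C_2e^(2t), z(t) = C_1e^(4t) - 3C_2e^(2t)

Coefficient matrix A = [[2, 0], [-6, 4]].
Characteristic polynomial det(A - λI) = λ^2 - 6λ + 8 = 0.
Eigenvalues λ = 4, 2.
For λ=4: (A-λI) row 1 is [-2, 0], so an eigenvector is (0, 1).
For λ=2: (A-λI) row 2 is [-6, 2], so an eigenvector is (-1, -3).
General solution: C_1e^(4t)(0,1) + C_2e^(2t)(-1,-3).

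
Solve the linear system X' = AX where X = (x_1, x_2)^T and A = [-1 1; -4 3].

x_1(t) = C_1e^(t) + C_2te^(t) - 2C_2e^(t), x_2(t) = 2C_1e^(t) + 2C_2te^(t) - 3C_2e^(t)

Coefficient matrix A = [[-1, 1], [-4, 3]].
Characteristic polynomial det(A - λI) = λ^2 - 2λ + 1 = 0.
Single eigenvalue λ = 1 with algebraic multiplicity 2.
Eigenvector v = (1,2); generalized eigenvector w with (A-λI)w=v is (-2,-3).
General solution: e^(t)[C_1·v + C_2·(t·v + w)].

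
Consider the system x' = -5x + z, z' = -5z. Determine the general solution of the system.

Coefficient matrix A = [[-5, 1], [0, -5]].
Characteristic polynomial det(A - λI) = λ^2 + 10λ + 25 = 0.
Single eigenvalue λ = -5 with algebraic multiplicity 2.
Eigenvector v = (1,0); generalized eigenvector w with (A-λI)w=v is (-3,1).
General solution: e^(-5t)[c_1·v + c_2·(t·v + w)].

x(t) = c_1e^(-5t) + c_2te^(-5t) - 3c_2e^(-5t), z(t) = c_2e^(-5t)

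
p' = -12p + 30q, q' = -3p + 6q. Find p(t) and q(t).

p(t) = K_1e^(-3t)sin(3t) + 3K_1e^(-3t)cos(3t) + 3K_2e^(-3t)sin(3t) - K_2e^(-3t)cos(3t), q(t) = K_1e^(-3t)cos(3t) + K_2e^(-3t)sin(3t)

Coefficient matrix A = [[-12, 30], [-3, 6]].
Characteristic polynomial det(A - λI) = λ^2 + 6λ + 18 = 0.
Eigenvalues λ = -3 ± 3i (complex conjugate pair).
For λ=-3+3i: an eigenvector is (3,1) - i(1,0) = (3 - i, 1).
A real fundamental pair from Re and Im of e^((-3+3i)t)v: X_1 = e^(-3t)(cos(3t)·(3,1) + sin(3t)·(1,0)), X_2 = e^(-3t)(sin(3t)·(3,1) - cos(3t)·(1,0)).
General solution: K_1X_1 + K_2X_2.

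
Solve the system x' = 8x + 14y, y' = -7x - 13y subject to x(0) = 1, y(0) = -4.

x(t) = -6e^(t) + 7e^(-6t), y(t) = 3e^(t) - 7e^(-6t)

Coefficient matrix A = [[8, 14], [-7, -13]].
Characteristic polynomial det(A - λI) = λ^2 + 5λ - 6 = 0.
Eigenvalues λ = -6, 1.
For λ=-6: (A-λI) row 1 is [14, 14], so an eigenvector is (-1, 1).
For λ=1: (A-λI) row 1 is [7, 14], so an eigenvector is (-2, 1).
General solution: K_1e^(-6t)(-1,1) + K_2e^(t)(-2,1).
Applying x(0)=1, y(0)=-4 gives K_1=-7, K_2=3.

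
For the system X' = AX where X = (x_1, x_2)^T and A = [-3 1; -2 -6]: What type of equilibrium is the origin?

A = [[-3,1],[-2,-6]]; det(A-λI) = λ^2 + 9λ + 20.
λ = -4, -5: both negative.

stable node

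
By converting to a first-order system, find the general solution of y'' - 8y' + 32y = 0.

Let x_1 = y, x_2 = y'. Then x_1' = x_2 and x_2' = -32x_1 + 8x_2.
A = [[0,1],[-32,8]]; det(A-λI) = λ^2 - 8λ + 32.
Eigenvalues λ = 4 ± 4i.

y(t) = C_1e^(4t)cos(4t) + C_2e^(4t)sin(4t)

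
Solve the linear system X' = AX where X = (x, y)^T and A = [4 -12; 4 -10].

x(t) = -3K_1e^(-4t) + 2K_2e^(-2t), y(t) = -2K_1e^(-4t) + K_2e^(-2t)

Coefficient matrix A = [[4, -12], [4, -10]].
Characteristic polynomial det(A - λI) = λ^2 + 6λ + 8 = 0.
Eigenvalues λ = -4, -2.
For λ=-4: (A-λI) row 1 is [8, -12], so an eigenvector is (-3, -2).
For λ=-2: (A-λI) row 1 is [6, -12], so an eigenvector is (2, 1).
General solution: K_1e^(-4t)(-3,-2) + K_2e^(-2t)(2,1).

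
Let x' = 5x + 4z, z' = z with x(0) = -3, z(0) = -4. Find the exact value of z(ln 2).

A = [[5,4],[0,1]]; eigenvalues λ = 5, 1.
Eigenvectors: (-1,0) for λ=5, (-1,1) for λ=1.
From the initial condition, c_1 = 7, c_2 = -4.
z(ln 2) = (7)(2^5)(0) + (-4)(2^1)(1) = -8.

-8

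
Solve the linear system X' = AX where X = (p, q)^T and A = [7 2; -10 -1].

Coefficient matrix A = [[7, 2], [-10, -1]].
Characteristic polynomial det(A - λI) = λ^2 - 6λ + 13 = 0.
Eigenvalues λ = 3 ± 2i (complex conjugate pair).
For λ=3+2i: an eigenvector is (0,-1) - i(-1,2) = (0 + i, -1 - 2i).
A real fundamental pair from Re and Im of e^((3+2i)t)v: X_1 = e^(3t)(cos(2t)·(0,-1) + sin(2t)·(-1,2)), X_2 = e^(3t)(sin(2t)·(0,-1) - cos(2t)·(-1,2)).
General solution: c_1X_1 + c_2X_2.

p(t) = -c_1e^(3t)sin(2t) + c_2e^(3t)cos(2t), q(t) = 2c_1e^(3t)sin(2t) - c_1e^(3t)cos(2t) - c_2e^(3t)sin(2t) - 2c_2e^(3t)cos(2t)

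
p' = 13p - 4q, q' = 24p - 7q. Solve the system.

p(t) = C_1e^(5t) - C_2e^(t), q(t) = 2C_1e^(5t) - 3C_2e^(t)

Coefficient matrix A = [[13, -4], [24, -7]].
Characteristic polynomial det(A - λI) = λ^2 - 6λ + 5 = 0.
Eigenvalues λ = 5, 1.
For λ=5: (A-λI) row 1 is [8, -4], so an eigenvector is (1, 2).
For λ=1: (A-λI) row 1 is [12, -4], so an eigenvector is (-1, -3).
General solution: C_1e^(5t)(1,2) + C_2e^(t)(-1,-3).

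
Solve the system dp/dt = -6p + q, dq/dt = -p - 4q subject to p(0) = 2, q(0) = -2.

Coefficient matrix A = [[-6, 1], [-1, -4]].
Characteristic polynomial det(A - λI) = λ^2 + 10λ + 25 = 0.
Single eigenvalue λ = -5 with algebraic multiplicity 2.
Eigenvector v = (-1,-1); generalized eigenvector w with (A-λI)w=v is (1,0).
General solution: e^(-5t)[c_1·v + c_2·(t·v + w)].
Applying p(0)=2, q(0)=-2 gives c_1=2, c_2=4.

p(t) = -4te^(-5t) + 2e^(-5t), q(t) = -4te^(-5t) - 2e^(-5t)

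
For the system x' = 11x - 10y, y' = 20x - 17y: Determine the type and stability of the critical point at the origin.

stable spiral

A = [[11,-10],[20,-17]]; det(A-λI) = λ^2 + 6λ + 13.
λ = -3 ± 2i: negative real part.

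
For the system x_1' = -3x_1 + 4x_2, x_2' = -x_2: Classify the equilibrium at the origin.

A = [[-3,4],[0,-1]]; det(A-λI) = λ^2 + 4λ + 3.
λ = -3, -1: both negative.

stable node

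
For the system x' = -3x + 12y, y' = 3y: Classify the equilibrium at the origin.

saddle

A = [[-3,12],[0,3]]; det(A-λI) = λ^2 - 9.
λ = -3, 3: opposite signs.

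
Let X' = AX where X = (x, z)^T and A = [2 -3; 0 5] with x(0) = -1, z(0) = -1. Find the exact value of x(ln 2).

A = [[2,-3],[0,5]]; eigenvalues λ = 2, 5.
Eigenvectors: (-1,0) for λ=2, (1,-1) for λ=5.
From the initial condition, c_1 = 2, c_2 = 1.
x(ln 2) = (2)(2^2)(-1) + (1)(2^5)(1) = 24.

24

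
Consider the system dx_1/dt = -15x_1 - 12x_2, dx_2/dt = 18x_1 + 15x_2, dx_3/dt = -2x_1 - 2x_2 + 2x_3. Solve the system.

Coefficient matrix A = [[-15, -12, 0], [18, 15, 0], [-2, -2, 2]].
det(A - λI) = 0 gives eigenvalues λ = 2, 3, -3.
For λ=2: eigenvector (0,0,1).
For λ=3: eigenvector (-2,3,-2).
For λ=-3: eigenvector (1,-1,0).
General solution: K_1e^(2t)(0,0,1) + K_2e^(3t)(-2,3,-2) + K_3e^(-3t)(1,-1,0).

x_1(t) = -2K_2e^(3t) + K_3e^(-3t), x_2(t) = 3K_2e^(3t) - K_3e^(-3t), x_3(t) = K_1e^(2t) - 2K_2e^(3t)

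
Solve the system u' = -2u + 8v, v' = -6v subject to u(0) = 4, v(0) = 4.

Coefficient matrix A = [[-2, 8], [0, -6]].
Characteristic polynomial det(A - λI) = λ^2 + 8λ + 12 = 0.
Eigenvalues λ = -2, -6.
For λ=-2: (A-λI) row 1 is [0, 8], so an eigenvector is (-1, 0).
For λ=-6: (A-λI) row 1 is [4, 8], so an eigenvector is (2, -1).
General solution: K_1e^(-2t)(-1,0) + K_2e^(-6t)(2,-1).
Applying u(0)=4, v(0)=4 gives K_1=-12, K_2=-4.

u(t) = 12e^(-2t) - 8e^(-6t), v(t) = 4e^(-6t)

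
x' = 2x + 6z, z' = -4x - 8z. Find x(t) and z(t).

Coefficient matrix A = [[2, 6], [-4, -8]].
Characteristic polynomial det(A - λI) = λ^2 + 6λ + 8 = 0.
Eigenvalues λ = -4, -2.
For λ=-4: (A-λI) row 1 is [6, 6], so an eigenvector is (-1, 1).
For λ=-2: (A-λI) row 1 is [4, 6], so an eigenvector is (-3, 2).
General solution: K_1e^(-4t)(-1,1) + K_2e^(-2t)(-3,2).

x(t) = -K_1e^(-4t) - 3K_2e^(-2t), z(t) = K_1e^(-4t) + 2K_2e^(-2t)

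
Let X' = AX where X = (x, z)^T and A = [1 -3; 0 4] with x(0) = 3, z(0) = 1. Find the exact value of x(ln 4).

-240

A = [[1,-3],[0,4]]; eigenvalues λ = 4, 1.
Eigenvectors: (-1,1) for λ=4, (1,0) for λ=1.
From the initial condition, c_1 = 1, c_2 = 4.
x(ln 4) = (1)(4^4)(-1) + (4)(4^1)(1) = -240.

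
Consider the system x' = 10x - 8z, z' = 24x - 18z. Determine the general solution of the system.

x(t) = 2c_1e^(-2t) - c_2e^(-6t), z(t) = 3c_1e^(-2t) - 2c_2e^(-6t)

Coefficient matrix A = [[10, -8], [24, -18]].
Characteristic polynomial det(A - λI) = λ^2 + 8λ + 12 = 0.
Eigenvalues λ = -2, -6.
For λ=-2: (A-λI) row 1 is [12, -8], so an eigenvector is (2, 3).
For λ=-6: (A-λI) row 1 is [16, -8], so an eigenvector is (-1, -2).
General solution: c_1e^(-2t)(2,3) + c_2e^(-6t)(-1,-2).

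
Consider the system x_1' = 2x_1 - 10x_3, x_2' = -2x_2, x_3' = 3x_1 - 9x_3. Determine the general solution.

x_1(t) = 5K_1e^(-4t) + 2K_3e^(-3t), x_2(t) = K_2e^(-2t), x_3(t) = 3K_1e^(-4t) + K_3e^(-3t)

Coefficient matrix A = [[2, 0, -10], [0, -2, 0], [3, 0, -9]].
det(A - λI) = 0 gives eigenvalues λ = -4, -2, -3.
For λ=-4: eigenvector (5,0,3).
For λ=-2: eigenvector (0,1,0).
For λ=-3: eigenvector (2,0,1).
General solution: K_1e^(-4t)(5,0,3) + K_2e^(-2t)(0,1,0) + K_3e^(-3t)(2,0,1).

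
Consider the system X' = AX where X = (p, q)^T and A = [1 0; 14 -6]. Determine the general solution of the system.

Coefficient matrix A = [[1, 0], [14, -6]].
Characteristic polynomial det(A - λI) = λ^2 + 5λ - 6 = 0.
Eigenvalues λ = 1, -6.
For λ=1: (A-λI) row 2 is [14, -7], so an eigenvector is (-1, -2).
For λ=-6: (A-λI) row 1 is [7, 0], so an eigenvector is (0, -1).
General solution: K_1e^(t)(-1,-2) + K_2e^(-6t)(0,-1).

p(t) = -K_1e^(t), q(t) = -2K_1e^(t) - K_2e^(-6t)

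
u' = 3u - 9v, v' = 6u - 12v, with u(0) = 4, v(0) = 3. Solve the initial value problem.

u(t) = 3e^(-3t) + e^(-6t), v(t) = 2e^(-3t) + e^(-6t)

Coefficient matrix A = [[3, -9], [6, -12]].
Characteristic polynomial det(A - λI) = λ^2 + 9λ + 18 = 0.
Eigenvalues λ = -3, -6.
For λ=-3: (A-λI) row 1 is [6, -9], so an eigenvector is (3, 2).
For λ=-6: (A-λI) row 1 is [9, -9], so an eigenvector is (1, 1).
General solution: K_1e^(-3t)(3,2) + K_2e^(-6t)(1,1).
Applying u(0)=4, v(0)=3 gives K_1=1, K_2=1.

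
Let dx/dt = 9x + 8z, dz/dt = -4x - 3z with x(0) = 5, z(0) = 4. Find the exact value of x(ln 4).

18380

A = [[9,8],[-4,-3]]; eigenvalues λ = 5, 1.
Eigenvectors: (2,-1) for λ=5, (-1,1) for λ=1.
From the initial condition, c_1 = 9, c_2 = 13.
x(ln 4) = (9)(4^5)(2) + (13)(4^1)(-1) = 18380.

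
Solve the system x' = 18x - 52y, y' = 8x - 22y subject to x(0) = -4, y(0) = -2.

x(t) = 6e^(-2t)sin(4t) - 4e^(-2t)cos(4t), y(t) = 2e^(-2t)sin(4t) - 2e^(-2t)cos(4t)

Coefficient matrix A = [[18, -52], [8, -22]].
Characteristic polynomial det(A - λI) = λ^2 + 4λ + 20 = 0.
Eigenvalues λ = -2 ± 4i (complex conjugate pair).
For λ=-2+4i: an eigenvector is (3,1) - i(2,1) = (3 - 2i, 1 - i).
A real fundamental pair from Re and Im of e^((-2+4i)t)v: X_1 = e^(-2t)(cos(4t)·(3,1) + sin(4t)·(2,1)), X_2 = e^(-2t)(sin(4t)·(3,1) - cos(4t)·(2,1)).
General solution: K_1X_1 + K_2X_2.
Applying x(0)=-4, y(0)=-2 gives K_1=0, K_2=2.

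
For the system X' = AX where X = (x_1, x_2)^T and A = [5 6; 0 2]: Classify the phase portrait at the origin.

unstable node

A = [[5,6],[0,2]]; det(A-λI) = λ^2 - 7λ + 10.
λ = 2, 5: both positive.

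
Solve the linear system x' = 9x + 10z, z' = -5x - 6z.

Coefficient matrix A = [[9, 10], [-5, -6]].
Characteristic polynomial det(A - λI) = λ^2 - 3λ - 4 = 0.
Eigenvalues λ = 4, -1.
For λ=4: (A-λI) row 1 is [5, 10], so an eigenvector is (2, -1).
For λ=-1: (A-λI) row 1 is [10, 10], so an eigenvector is (-1, 1).
General solution: C_1e^(4t)(2,-1) + C_2e^(-t)(-1,1).

x(t) = 2C_1e^(4t) - C_2e^(-t), z(t) = -C_1e^(4t) + C_2e^(-t)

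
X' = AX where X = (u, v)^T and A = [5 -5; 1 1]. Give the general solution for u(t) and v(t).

u(t) = C_1e^(3t)sin(t) - 2C_1e^(3t)cos(t) - 2C_2e^(3t)sin(t) - C_2e^(3t)cos(t), v(t) = -C_1e^(3t)cos(t) - C_2e^(3t)sin(t)

Coefficient matrix A = [[5, -5], [1, 1]].
Characteristic polynomial det(A - λI) = λ^2 - 6λ + 10 = 0.
Eigenvalues λ = 3 ± i (complex conjugate pair).
For λ=3+i: an eigenvector is (-2,-1) - i(1,0) = (-2 - i, -1).
A real fundamental pair from Re and Im of e^((3+i)t)v: X_1 = e^(3t)(cos(t)·(-2,-1) + sin(t)·(1,0)), X_2 = e^(3t)(sin(t)·(-2,-1) - cos(t)·(1,0)).
General solution: C_1X_1 + C_2X_2.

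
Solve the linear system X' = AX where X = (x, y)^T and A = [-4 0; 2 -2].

Coefficient matrix A = [[-4, 0], [2, -2]].
Characteristic polynomial det(A - λI) = λ^2 + 6λ + 8 = 0.
Eigenvalues λ = -2, -4.
For λ=-2: (A-λI) row 1 is [-2, 0], so an eigenvector is (0, -1).
For λ=-4: (A-λI) row 2 is [2, 2], so an eigenvector is (-1, 1).
General solution: c_1e^(-2t)(0,-1) + c_2e^(-4t)(-1,1).

x(t) = -c_2e^(-4t), y(t) = -c_1e^(-2t) + c_2e^(-4t)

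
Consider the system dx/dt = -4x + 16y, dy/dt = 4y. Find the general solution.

Coefficient matrix A = [[-4, 16], [0, 4]].
Characteristic polynomial det(A - λI) = λ^2 - 16 = 0.
Eigenvalues λ = -4, 4.
For λ=-4: (A-λI) row 1 is [0, 16], so an eigenvector is (1, 0).
For λ=4: (A-λI) row 1 is [-8, 16], so an eigenvector is (2, 1).
General solution: C_1e^(-4t)(1,0) + C_2e^(4t)(2,1).

x(t) = C_1e^(-4t) + 2C_2e^(4t), y(t) = C_2e^(4t)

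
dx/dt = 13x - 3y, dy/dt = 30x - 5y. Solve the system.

x(t) = c_1e^(4t)cos(3t) + c_2e^(4t)sin(3t), y(t) = c_1e^(4t)sin(3t) + 3c_1e^(4t)cos(3t) + 3c_2e^(4t)sin(3t) - c_2e^(4t)cos(3t)

Coefficient matrix A = [[13, -3], [30, -5]].
Characteristic polynomial det(A - λI) = λ^2 - 8λ + 25 = 0.
Eigenvalues λ = 4 ± 3i (complex conjugate pair).
For λ=4+3i: an eigenvector is (1,3) - i(0,1) = (1, 3 - i).
A real fundamental pair from Re and Im of e^((4+3i)t)v: X_1 = e^(4t)(cos(3t)·(1,3) + sin(3t)·(0,1)), X_2 = e^(4t)(sin(3t)·(1,3) - cos(3t)·(0,1)).
General solution: c_1X_1 + c_2X_2.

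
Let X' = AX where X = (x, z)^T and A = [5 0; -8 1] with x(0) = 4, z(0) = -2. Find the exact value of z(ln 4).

-8168

A = [[5,0],[-8,1]]; eigenvalues λ = 1, 5.
Eigenvectors: (0,1) for λ=1, (1,-2) for λ=5.
From the initial condition, c_1 = 6, c_2 = 4.
z(ln 4) = (6)(4^1)(1) + (4)(4^5)(-2) = -8168.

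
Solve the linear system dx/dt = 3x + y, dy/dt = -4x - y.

Coefficient matrix A = [[3, 1], [-4, -1]].
Characteristic polynomial det(A - λI) = λ^2 - 2λ + 1 = 0.
Single eigenvalue λ = 1 with algebraic multiplicity 2.
Eigenvector v = (-1,2); generalized eigenvector w with (A-λI)w=v is (0,-1).
General solution: e^(t)[c_1·v + c_2·(t·v + w)].

x(t) = -c_1e^(t) - c_2te^(t), y(t) = 2c_1e^(t) + 2c_2te^(t) - c_2e^(t)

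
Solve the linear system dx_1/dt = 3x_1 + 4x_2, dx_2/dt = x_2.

Coefficient matrix A = [[3, 4], [0, 1]].
Characteristic polynomial det(A - λI) = λ^2 - 4λ + 3 = 0.
Eigenvalues λ = 3, 1.
For λ=3: (A-λI) row 1 is [0, 4], so an eigenvector is (-1, 0).
For λ=1: (A-λI) row 1 is [2, 4], so an eigenvector is (2, -1).
General solution: K_1e^(3t)(-1,0) + K_2e^(t)(2,-1).

x_1(t) = -K_1e^(3t) + 2K_2e^(t), x_2(t) = -K_2e^(t)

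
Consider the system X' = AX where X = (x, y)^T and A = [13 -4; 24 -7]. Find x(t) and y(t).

Coefficient matrix A = [[13, -4], [24, -7]].
Characteristic polynomial det(A - λI) = λ^2 - 6λ + 5 = 0.
Eigenvalues λ = 1, 5.
For λ=1: (A-λI) row 1 is [12, -4], so an eigenvector is (1, 3).
For λ=5: (A-λI) row 1 is [8, -4], so an eigenvector is (1, 2).
General solution: c_1e^(t)(1,3) + c_2e^(5t)(1,2).

x(t) = c_1e^(t) + c_2e^(5t), y(t) = 3c_1e^(t) + 2c_2e^(5t)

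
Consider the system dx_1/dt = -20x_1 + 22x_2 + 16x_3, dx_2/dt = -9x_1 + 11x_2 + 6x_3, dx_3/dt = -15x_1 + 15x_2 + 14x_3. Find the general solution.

Coefficient matrix A = [[-20, 22, 16], [-9, 11, 6], [-15, 15, 14]].
det(A - λI) = 0 gives eigenvalues λ = -1, 4, 2.
For λ=-1: eigenvector (2,1,1).
For λ=4: eigenvector (2,0,3).
For λ=2: eigenvector (1,1,0).
General solution: K_1e^(-t)(2,1,1) + K_2e^(4t)(2,0,3) + K_3e^(2t)(1,1,0).

x_1(t) = 2K_1e^(-t) + 2K_2e^(4t) + K_3e^(2t), x_2(t) = K_1e^(-t) + K_3e^(2t), x_3(t) = K_1e^(-t) + 3K_2e^(4t)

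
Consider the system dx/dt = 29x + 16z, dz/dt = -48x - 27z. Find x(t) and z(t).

x(t) = -K_1e^(-3t) + 2K_2e^(5t), z(t) = 2K_1e^(-3t) - 3K_2e^(5t)

Coefficient matrix A = [[29, 16], [-48, -27]].
Characteristic polynomial det(A - λI) = λ^2 - 2λ - 15 = 0.
Eigenvalues λ = -3, 5.
For λ=-3: (A-λI) row 1 is [32, 16], so an eigenvector is (-1, 2).
For λ=5: (A-λI) row 1 is [24, 16], so an eigenvector is (2, -3).
General solution: K_1e^(-3t)(-1,2) + K_2e^(5t)(2,-3).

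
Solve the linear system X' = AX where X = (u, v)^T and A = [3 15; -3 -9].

Coefficient matrix A = [[3, 15], [-3, -9]].
Characteristic polynomial det(A - λI) = λ^2 + 6λ + 18 = 0.
Eigenvalues λ = -3 ± 3i (complex conjugate pair).
For λ=-3+3i: an eigenvector is (-2,1) - i(1,0) = (-2 - i, 1).
A real fundamental pair from Re and Im of e^((-3+3i)t)v: X_1 = e^(-3t)(cos(3t)·(-2,1) + sin(3t)·(1,0)), X_2 = e^(-3t)(sin(3t)·(-2,1) - cos(3t)·(1,0)).
General solution: c_1X_1 + c_2X_2.

u(t) = c_1e^(-3t)sin(3t) - 2c_1e^(-3t)cos(3t) - 2c_2e^(-3t)sin(3t) - c_2e^(-3t)cos(3t), v(t) = c_1e^(-3t)cos(3t) + c_2e^(-3t)sin(3t)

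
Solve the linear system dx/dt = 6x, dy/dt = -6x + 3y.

x(t) = C_2e^(6t), y(t) = C_1e^(3t) - 2C_2e^(6t)

Coefficient matrix A = [[6, 0], [-6, 3]].
Characteristic polynomial det(A - λI) = λ^2 - 9λ + 18 = 0.
Eigenvalues λ = 3, 6.
For λ=3: (A-λI) row 1 is [3, 0], so an eigenvector is (0, 1).
For λ=6: (A-λI) row 2 is [-6, -3], so an eigenvector is (1, -2).
General solution: C_1e^(3t)(0,1) + C_2e^(6t)(1,-2).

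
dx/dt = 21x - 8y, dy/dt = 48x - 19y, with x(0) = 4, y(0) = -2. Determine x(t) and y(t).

x(t) = 14e^(5t) - 10e^(-3t), y(t) = 28e^(5t) - 30e^(-3t)

Coefficient matrix A = [[21, -8], [48, -19]].
Characteristic polynomial det(A - λI) = λ^2 - 2λ - 15 = 0.
Eigenvalues λ = -3, 5.
For λ=-3: (A-λI) row 1 is [24, -8], so an eigenvector is (1, 3).
For λ=5: (A-λI) row 1 is [16, -8], so an eigenvector is (1, 2).
General solution: K_1e^(-3t)(1,3) + K_2e^(5t)(1,2).
Applying x(0)=4, y(0)=-2 gives K_1=-10, K_2=14.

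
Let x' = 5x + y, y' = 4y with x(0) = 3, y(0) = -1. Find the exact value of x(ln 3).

567

A = [[5,1],[0,4]]; eigenvalues λ = 4, 5.
Eigenvectors: (1,-1) for λ=4, (1,0) for λ=5.
From the initial condition, c_1 = 1, c_2 = 2.
x(ln 3) = (1)(3^4)(1) + (2)(3^5)(1) = 567.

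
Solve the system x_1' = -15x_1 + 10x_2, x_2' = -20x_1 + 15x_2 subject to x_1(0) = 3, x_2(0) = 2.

x_1(t) = -e^(5t) + 4e^(-5t), x_2(t) = -2e^(5t) + 4e^(-5t)

Coefficient matrix A = [[-15, 10], [-20, 15]].
Characteristic polynomial det(A - λI) = λ^2 - 25 = 0.
Eigenvalues λ = -5, 5.
For λ=-5: (A-λI) row 1 is [-10, 10], so an eigenvector is (1, 1).
For λ=5: (A-λI) row 1 is [-20, 10], so an eigenvector is (-1, -2).
General solution: c_1e^(-5t)(1,1) + c_2e^(5t)(-1,-2).
Applying x_1(0)=3, x_2(0)=2 gives c_1=4, c_2=1.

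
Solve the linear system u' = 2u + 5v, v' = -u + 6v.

Coefficient matrix A = [[2, 5], [-1, 6]].
Characteristic polynomial det(A - λI) = λ^2 - 8λ + 17 = 0.
Eigenvalues λ = 4 ± i (complex conjugate pair).
For λ=4+i: an eigenvector is (1,0) - i(-2,-1) = (1 + 2i, 0 + i).
A real fundamental pair from Re and Im of e^((4+i)t)v: X_1 = e^(4t)(cos(t)·(1,0) + sin(t)·(-2,-1)), X_2 = e^(4t)(sin(t)·(1,0) - cos(t)·(-2,-1)).
General solution: c_1X_1 + c_2X_2.

u(t) = -2c_1e^(4t)sin(t) + c_1e^(4t)cos(t) + c_2e^(4t)sin(t) + 2c_2e^(4t)cos(t), v(t) = -c_1e^(4t)sin(t) + c_2e^(4t)cos(t)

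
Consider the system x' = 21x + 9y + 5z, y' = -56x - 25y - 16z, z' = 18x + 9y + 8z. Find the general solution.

x(t) = -C_1e^(-t) + C_2e^(3t) + 3C_3e^(2t), y(t) = 3C_1e^(-t) - 2C_2e^(3t) - 8C_3e^(2t), z(t) = -C_1e^(-t) + 3C_3e^(2t)

Coefficient matrix A = [[21, 9, 5], [-56, -25, -16], [18, 9, 8]].
det(A - λI) = 0 gives eigenvalues λ = -1, 3, 2.
For λ=-1: eigenvector (-1,3,-1).
For λ=3: eigenvector (1,-2,0).
For λ=2: eigenvector (3,-8,3).
General solution: C_1e^(-t)(-1,3,-1) + C_2e^(3t)(1,-2,0) + C_3e^(2t)(3,-8,3).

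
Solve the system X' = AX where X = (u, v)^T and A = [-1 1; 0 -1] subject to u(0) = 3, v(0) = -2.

u(t) = -2te^(-t) + 3e^(-t), v(t) = -2e^(-t)

Coefficient matrix A = [[-1, 1], [0, -1]].
Characteristic polynomial det(A - λI) = λ^2 + 2λ + 1 = 0.
Single eigenvalue λ = -1 with algebraic multiplicity 2.
Eigenvector v = (-1,0); generalized eigenvector w with (A-λI)w=v is (-2,-1).
General solution: e^(-t)[C_1·v + C_2·(t·v + w)].
Applying u(0)=3, v(0)=-2 gives C_1=-7, C_2=2.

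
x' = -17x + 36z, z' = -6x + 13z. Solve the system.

x(t) = -2K_1e^(t) + 3K_2e^(-5t), z(t) = -K_1e^(t) + K_2e^(-5t)

Coefficient matrix A = [[-17, 36], [-6, 13]].
Characteristic polynomial det(A - λI) = λ^2 + 4λ - 5 = 0.
Eigenvalues λ = 1, -5.
For λ=1: (A-λI) row 1 is [-18, 36], so an eigenvector is (-2, -1).
For λ=-5: (A-λI) row 1 is [-12, 36], so an eigenvector is (3, 1).
General solution: K_1e^(t)(-2,-1) + K_2e^(-5t)(3,1).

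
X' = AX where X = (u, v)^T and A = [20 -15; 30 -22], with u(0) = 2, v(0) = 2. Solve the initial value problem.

u(t) = 4e^(-t)sin(3t) + 2e^(-t)cos(3t), v(t) = 6e^(-t)sin(3t) + 2e^(-t)cos(3t)

Coefficient matrix A = [[20, -15], [30, -22]].
Characteristic polynomial det(A - λI) = λ^2 + 2λ + 10 = 0.
Eigenvalues λ = -1 ± 3i (complex conjugate pair).
For λ=-1+3i: an eigenvector is (-1,-1) - i(-2,-3) = (-1 + 2i, -1 + 3i).
A real fundamental pair from Re and Im of e^((-1+3i)t)v: X_1 = e^(-t)(cos(3t)·(-1,-1) + sin(3t)·(-2,-3)), X_2 = e^(-t)(sin(3t)·(-1,-1) - cos(3t)·(-2,-3)).
General solution: K_1X_1 + K_2X_2.
Applying u(0)=2, v(0)=2 gives K_1=-2, K_2=0.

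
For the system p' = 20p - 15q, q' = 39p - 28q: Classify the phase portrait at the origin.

A = [[20,-15],[39,-28]]; det(A-λI) = λ^2 + 8λ + 25.
λ = -4 ± 3i: negative real part.

stable spiral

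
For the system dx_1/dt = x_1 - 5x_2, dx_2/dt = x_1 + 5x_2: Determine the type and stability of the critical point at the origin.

A = [[1,-5],[1,5]]; det(A-λI) = λ^2 - 6λ + 10.
λ = 3 ± i: positive real part.

unstable spiral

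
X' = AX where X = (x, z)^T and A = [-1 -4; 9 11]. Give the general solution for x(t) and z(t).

Coefficient matrix A = [[-1, -4], [9, 11]].
Characteristic polynomial det(A - λI) = λ^2 - 10λ + 25 = 0.
Single eigenvalue λ = 5 with algebraic multiplicity 2.
Eigenvector v = (2,-3); generalized eigenvector w with (A-λI)w=v is (-1,1).
General solution: e^(5t)[C_1·v + C_2·(t·v + w)].

x(t) = 2C_1e^(5t) + 2C_2te^(5t) - C_2e^(5t), z(t) = -3C_1e^(5t) - 3C_2te^(5t) + C_2e^(5t)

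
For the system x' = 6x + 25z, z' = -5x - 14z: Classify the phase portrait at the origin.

A = [[6,25],[-5,-14]]; det(A-λI) = λ^2 + 8λ + 41.
λ = -4 ± 5i: negative real part.

stable spiral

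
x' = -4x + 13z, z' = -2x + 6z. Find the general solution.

x(t) = 3K_1e^(t)sin(t) + 2K_1e^(t)cos(t) + 2K_2e^(t)sin(t) - 3K_2e^(t)cos(t), z(t) = K_1e^(t)sin(t) + K_1e^(t)cos(t) + K_2e^(t)sin(t) - K_2e^(t)cos(t)

Coefficient matrix A = [[-4, 13], [-2, 6]].
Characteristic polynomial det(A - λI) = λ^2 - 2λ + 2 = 0.
Eigenvalues λ = 1 ± i (complex conjugate pair).
For λ=1+i: an eigenvector is (2,1) - i(3,1) = (2 - 3i, 1 - i).
A real fundamental pair from Re and Im of e^((1+i)t)v: X_1 = e^(t)(cos(t)·(2,1) + sin(t)·(3,1)), X_2 = e^(t)(sin(t)·(2,1) - cos(t)·(3,1)).
General solution: K_1X_1 + K_2X_2.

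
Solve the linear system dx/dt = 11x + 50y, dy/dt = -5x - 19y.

Coefficient matrix A = [[11, 50], [-5, -19]].
Characteristic polynomial det(A - λI) = λ^2 + 8λ + 41 = 0.
Eigenvalues λ = -4 ± 5i (complex conjugate pair).
For λ=-4+5i: an eigenvector is (1,0) - i(3,-1) = (1 - 3i, 0 + i).
A real fundamental pair from Re and Im of e^((-4+5i)t)v: X_1 = e^(-4t)(cos(5t)·(1,0) + sin(5t)·(3,-1)), X_2 = e^(-4t)(sin(5t)·(1,0) - cos(5t)·(3,-1)).
General solution: c_1X_1 + c_2X_2.

x(t) = 3c_1e^(-4t)sin(5t) + c_1e^(-4t)cos(5t) + c_2e^(-4t)sin(5t) - 3c_2e^(-4t)cos(5t), y(t) = -c_1e^(-4t)sin(5t) + c_2e^(-4t)cos(5t)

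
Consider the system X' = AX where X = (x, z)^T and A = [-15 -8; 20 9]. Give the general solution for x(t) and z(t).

Coefficient matrix A = [[-15, -8], [20, 9]].
Characteristic polynomial det(A - λI) = λ^2 + 6λ + 25 = 0.
Eigenvalues λ = -3 ± 4i (complex conjugate pair).
For λ=-3+4i: an eigenvector is (1,-1) - i(-1,2) = (1 + i, -1 - 2i).
A real fundamental pair from Re and Im of e^((-3+4i)t)v: X_1 = e^(-3t)(cos(4t)·(1,-1) + sin(4t)·(-1,2)), X_2 = e^(-3t)(sin(4t)·(1,-1) - cos(4t)·(-1,2)).
General solution: C_1X_1 + C_2X_2.

x(t) = -C_1e^(-3t)sin(4t) + C_1e^(-3t)cos(4t) + C_2e^(-3t)sin(4t) + C_2e^(-3t)cos(4t), z(t) = 2C_1e^(-3t)sin(4t) - C_1e^(-3t)cos(4t) - C_2e^(-3t)sin(4t) - 2C_2e^(-3t)cos(4t)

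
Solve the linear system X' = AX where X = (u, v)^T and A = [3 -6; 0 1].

u(t) = 3c_1e^(t) + c_2e^(3t), v(t) = c_1e^(t)

Coefficient matrix A = [[3, -6], [0, 1]].
Characteristic polynomial det(A - λI) = λ^2 - 4λ + 3 = 0.
Eigenvalues λ = 1, 3.
For λ=1: (A-λI) row 1 is [2, -6], so an eigenvector is (3, 1).
For λ=3: (A-λI) row 1 is [0, -6], so an eigenvector is (1, 0).
General solution: c_1e^(t)(3,1) + c_2e^(3t)(1,0).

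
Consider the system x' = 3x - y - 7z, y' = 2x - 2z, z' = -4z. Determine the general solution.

Coefficient matrix A = [[3, -1, -7], [2, 0, -2], [0, 0, -4]].
det(A - λI) = 0 gives eigenvalues λ = 1, 2, -4.
For λ=1: eigenvector (-1,-2,0).
For λ=2: eigenvector (1,1,0).
For λ=-4: eigenvector (1,0,1).
General solution: K_1e^(t)(-1,-2,0) + K_2e^(2t)(1,1,0) + K_3e^(-4t)(1,0,1).

x(t) = -K_1e^(t) + K_2e^(2t) + K_3e^(-4t), y(t) = -2K_1e^(t) + K_2e^(2t), z(t) = K_3e^(-4t)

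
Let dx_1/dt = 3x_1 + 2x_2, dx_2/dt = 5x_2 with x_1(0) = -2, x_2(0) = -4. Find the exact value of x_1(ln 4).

-3968

A = [[3,2],[0,5]]; eigenvalues λ = 5, 3.
Eigenvectors: (-1,-1) for λ=5, (1,0) for λ=3.
From the initial condition, c_1 = 4, c_2 = 2.
x_1(ln 4) = (4)(4^5)(-1) + (2)(4^3)(1) = -3968.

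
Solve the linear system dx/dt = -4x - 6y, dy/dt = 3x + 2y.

x(t) = K_1e^(-t)sin(3t) - K_1e^(-t)cos(3t) - K_2e^(-t)sin(3t) - K_2e^(-t)cos(3t), y(t) = -K_1e^(-t)sin(3t) + K_2e^(-t)cos(3t)

Coefficient matrix A = [[-4, -6], [3, 2]].
Characteristic polynomial det(A - λI) = λ^2 + 2λ + 10 = 0.
Eigenvalues λ = -1 ± 3i (complex conjugate pair).
For λ=-1+3i: an eigenvector is (-1,0) - i(1,-1) = (-1 - i, 0 + i).
A real fundamental pair from Re and Im of e^((-1+3i)t)v: X_1 = e^(-t)(cos(3t)·(-1,0) + sin(3t)·(1,-1)), X_2 = e^(-t)(sin(3t)·(-1,0) - cos(3t)·(1,-1)).
General solution: K_1X_1 + K_2X_2.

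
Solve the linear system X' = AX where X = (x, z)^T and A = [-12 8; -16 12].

Coefficient matrix A = [[-12, 8], [-16, 12]].
Characteristic polynomial det(A - λI) = λ^2 - 16 = 0.
Eigenvalues λ = -4, 4.
For λ=-4: (A-λI) row 1 is [-8, 8], so an eigenvector is (-1, -1).
For λ=4: (A-λI) row 1 is [-16, 8], so an eigenvector is (-1, -2).
General solution: K_1e^(-4t)(-1,-1) + K_2e^(4t)(-1,-2).

x(t) = -K_1e^(-4t) - K_2e^(4t), z(t) = -K_1e^(-4t) - 2K_2e^(4t)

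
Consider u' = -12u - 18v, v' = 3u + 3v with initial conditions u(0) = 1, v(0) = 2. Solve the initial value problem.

u(t) = -14e^(-3t) + 15e^(-6t), v(t) = 7e^(-3t) - 5e^(-6t)

Coefficient matrix A = [[-12, -18], [3, 3]].
Characteristic polynomial det(A - λI) = λ^2 + 9λ + 18 = 0.
Eigenvalues λ = -6, -3.
For λ=-6: (A-λI) row 1 is [-6, -18], so an eigenvector is (-3, 1).
For λ=-3: (A-λI) row 1 is [-9, -18], so an eigenvector is (-2, 1).
General solution: K_1e^(-6t)(-3,1) + K_2e^(-3t)(-2,1).
Applying u(0)=1, v(0)=2 gives K_1=-5, K_2=7.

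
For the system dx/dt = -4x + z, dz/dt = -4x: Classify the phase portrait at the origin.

stable improper node

A = [[-4,1],[-4,0]]; det(A-λI) = λ^2 + 4λ + 4.
repeated λ = -2 with a single eigenvector.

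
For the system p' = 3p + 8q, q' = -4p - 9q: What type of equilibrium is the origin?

stable node

A = [[3,8],[-4,-9]]; det(A-λI) = λ^2 + 6λ + 5.
λ = -1, -5: both negative.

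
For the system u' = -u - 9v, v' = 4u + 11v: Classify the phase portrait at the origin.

A = [[-1,-9],[4,11]]; det(A-λI) = λ^2 - 10λ + 25.
repeated λ = 5 with a single eigenvector.

unstable improper node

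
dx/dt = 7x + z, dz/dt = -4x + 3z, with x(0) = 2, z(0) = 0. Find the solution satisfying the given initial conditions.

x(t) = 4te^(5t) + 2e^(5t), z(t) = -8te^(5t)

Coefficient matrix A = [[7, 1], [-4, 3]].
Characteristic polynomial det(A - λI) = λ^2 - 10λ + 25 = 0.
Single eigenvalue λ = 5 with algebraic multiplicity 2.
Eigenvector v = (1,-2); generalized eigenvector w with (A-λI)w=v is (2,-3).
General solution: e^(5t)[c_1·v + c_2·(t·v + w)].
Applying x(0)=2, z(0)=0 gives c_1=-6, c_2=4.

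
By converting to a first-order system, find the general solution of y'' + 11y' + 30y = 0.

Let x_1 = y, x_2 = y'. Then x_1' = x_2 and x_2' = -30x_1 - 11x_2.
A = [[0,1],[-30,-11]]; det(A-λI) = λ^2 + 11λ + 30.
Eigenvalues λ = -6, -5 with eigenvectors (1,-6), (1,-5).

y(t) = C_1e^(-6t) + C_2e^(-5t)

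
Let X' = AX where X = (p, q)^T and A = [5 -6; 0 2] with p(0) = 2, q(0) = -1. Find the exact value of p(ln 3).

A = [[5,-6],[0,2]]; eigenvalues λ = 5, 2.
Eigenvectors: (-1,0) for λ=5, (2,1) for λ=2.
From the initial condition, c_1 = -4, c_2 = -1.
p(ln 3) = (-4)(3^5)(-1) + (-1)(3^2)(2) = 954.

954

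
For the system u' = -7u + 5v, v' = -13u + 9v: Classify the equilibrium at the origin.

A = [[-7,5],[-13,9]]; det(A-λI) = λ^2 - 2λ + 2.
λ = 1 ± i: positive real part.

unstable spiral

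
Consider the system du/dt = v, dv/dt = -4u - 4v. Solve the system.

u(t) = -K_1e^(-2t) - K_2te^(-2t) + K_2e^(-2t), v(t) = 2K_1e^(-2t) + 2K_2te^(-2t) - 3K_2e^(-2t)

Coefficient matrix A = [[0, 1], [-4, -4]].
Characteristic polynomial det(A - λI) = λ^2 + 4λ + 4 = 0.
Single eigenvalue λ = -2 with algebraic multiplicity 2.
Eigenvector v = (-1,2); generalized eigenvector w with (A-λI)w=v is (1,-3).
General solution: e^(-2t)[K_1·v + K_2·(t·v + w)].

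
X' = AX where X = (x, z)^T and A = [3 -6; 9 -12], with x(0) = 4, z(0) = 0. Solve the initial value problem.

x(t) = 12e^(-3t) - 8e^(-6t), z(t) = 12e^(-3t) - 12e^(-6t)

Coefficient matrix A = [[3, -6], [9, -12]].
Characteristic polynomial det(A - λI) = λ^2 + 9λ + 18 = 0.
Eigenvalues λ = -3, -6.
For λ=-3: (A-λI) row 1 is [6, -6], so an eigenvector is (1, 1).
For λ=-6: (A-λI) row 1 is [9, -6], so an eigenvector is (2, 3).
General solution: K_1e^(-3t)(1,1) + K_2e^(-6t)(2,3).
Applying x(0)=4, z(0)=0 gives K_1=12, K_2=-4.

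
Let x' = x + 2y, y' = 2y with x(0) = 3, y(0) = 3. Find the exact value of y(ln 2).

A = [[1,2],[0,2]]; eigenvalues λ = 1, 2.
Eigenvectors: (1,0) for λ=1, (-2,-1) for λ=2.
From the initial condition, c_1 = -3, c_2 = -3.
y(ln 2) = (-3)(2^1)(0) + (-3)(2^2)(-1) = 12.

12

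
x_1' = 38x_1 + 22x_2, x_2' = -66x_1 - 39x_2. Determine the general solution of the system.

Coefficient matrix A = [[38, 22], [-66, -39]].
Characteristic polynomial det(A - λI) = λ^2 + λ - 30 = 0.
Eigenvalues λ = 5, -6.
For λ=5: (A-λI) row 1 is [33, 22], so an eigenvector is (2, -3).
For λ=-6: (A-λI) row 1 is [44, 22], so an eigenvector is (1, -2).
General solution: K_1e^(5t)(2,-3) + K_2e^(-6t)(1,-2).

x_1(t) = 2K_1e^(5t) + K_2e^(-6t), x_2(t) = -3K_1e^(5t) - 2K_2e^(-6t)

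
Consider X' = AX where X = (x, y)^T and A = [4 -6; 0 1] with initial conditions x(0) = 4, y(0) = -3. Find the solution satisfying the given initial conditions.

x(t) = 10e^(4t) - 6e^(t), y(t) = -3e^(t)

Coefficient matrix A = [[4, -6], [0, 1]].
Characteristic polynomial det(A - λI) = λ^2 - 5λ + 4 = 0.
Eigenvalues λ = 1, 4.
For λ=1: (A-λI) row 1 is [3, -6], so an eigenvector is (2, 1).
For λ=4: (A-λI) row 1 is [0, -6], so an eigenvector is (-1, 0).
General solution: K_1e^(t)(2,1) + K_2e^(4t)(-1,0).
Applying x(0)=4, y(0)=-3 gives K_1=-3, K_2=-10.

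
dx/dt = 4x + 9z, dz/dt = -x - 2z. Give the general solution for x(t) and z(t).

Coefficient matrix A = [[4, 9], [-1, -2]].
Characteristic polynomial det(A - λI) = λ^2 - 2λ + 1 = 0.
Single eigenvalue λ = 1 with algebraic multiplicity 2.
Eigenvector v = (3,-1); generalized eigenvector w with (A-λI)w=v is (1,0).
General solution: e^(t)[C_1·v + C_2·(t·v + w)].

x(t) = 3C_1e^(t) + 3C_2te^(t) + C_2e^(t), z(t) = -C_1e^(t) - C_2te^(t)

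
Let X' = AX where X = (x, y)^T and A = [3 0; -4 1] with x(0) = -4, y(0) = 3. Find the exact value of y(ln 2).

54

A = [[3,0],[-4,1]]; eigenvalues λ = 3, 1.
Eigenvectors: (1,-2) for λ=3, (0,1) for λ=1.
From the initial condition, c_1 = -4, c_2 = -5.
y(ln 2) = (-4)(2^3)(-2) + (-5)(2^1)(1) = 54.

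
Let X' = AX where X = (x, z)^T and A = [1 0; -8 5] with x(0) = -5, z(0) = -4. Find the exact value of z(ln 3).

1428

A = [[1,0],[-8,5]]; eigenvalues λ = 5, 1.
Eigenvectors: (0,-1) for λ=5, (1,2) for λ=1.
From the initial condition, c_1 = -6, c_2 = -5.
z(ln 3) = (-6)(3^5)(-1) + (-5)(3^1)(2) = 1428.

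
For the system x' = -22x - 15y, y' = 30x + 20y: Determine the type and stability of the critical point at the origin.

stable spiral

A = [[-22,-15],[30,20]]; det(A-λI) = λ^2 + 2λ + 10.
λ = -1 ± 3i: negative real part.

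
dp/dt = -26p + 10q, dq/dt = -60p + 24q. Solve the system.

Coefficient matrix A = [[-26, 10], [-60, 24]].
Characteristic polynomial det(A - λI) = λ^2 + 2λ - 24 = 0.
Eigenvalues λ = -6, 4.
For λ=-6: (A-λI) row 1 is [-20, 10], so an eigenvector is (-1, -2).
For λ=4: (A-λI) row 1 is [-30, 10], so an eigenvector is (1, 3).
General solution: K_1e^(-6t)(-1,-2) + K_2e^(4t)(1,3).

p(t) = -K_1e^(-6t) + K_2e^(4t), q(t) = -2K_1e^(-6t) + 3K_2e^(4t)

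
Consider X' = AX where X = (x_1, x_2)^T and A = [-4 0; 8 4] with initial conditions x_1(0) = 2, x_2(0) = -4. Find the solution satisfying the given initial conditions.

x_1(t) = 2e^(-4t), x_2(t) = -2e^(4t) - 2e^(-4t)

Coefficient matrix A = [[-4, 0], [8, 4]].
Characteristic polynomial det(A - λI) = λ^2 - 16 = 0.
Eigenvalues λ = 4, -4.
For λ=4: (A-λI) row 1 is [-8, 0], so an eigenvector is (0, 1).
For λ=-4: (A-λI) row 2 is [8, 8], so an eigenvector is (-1, 1).
General solution: C_1e^(4t)(0,1) + C_2e^(-4t)(-1,1).
Applying x_1(0)=2, x_2(0)=-4 gives C_1=-2, C_2=-2.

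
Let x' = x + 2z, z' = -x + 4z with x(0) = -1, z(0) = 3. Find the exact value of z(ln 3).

153

A = [[1,2],[-1,4]]; eigenvalues λ = 3, 2.
Eigenvectors: (1,1) for λ=3, (2,1) for λ=2.
From the initial condition, c_1 = 7, c_2 = -4.
z(ln 3) = (7)(3^3)(1) + (-4)(3^2)(1) = 153.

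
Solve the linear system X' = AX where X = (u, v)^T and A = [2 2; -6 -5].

u(t) = C_1e^(-2t) + 2C_2e^(-t), v(t) = -2C_1e^(-2t) - 3C_2e^(-t)

Coefficient matrix A = [[2, 2], [-6, -5]].
Characteristic polynomial det(A - λI) = λ^2 + 3λ + 2 = 0.
Eigenvalues λ = -2, -1.
For λ=-2: (A-λI) row 1 is [4, 2], so an eigenvector is (1, -2).
For λ=-1: (A-λI) row 1 is [3, 2], so an eigenvector is (2, -3).
General solution: C_1e^(-2t)(1,-2) + C_2e^(-t)(2,-3).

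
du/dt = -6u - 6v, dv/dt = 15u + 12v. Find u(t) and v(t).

Coefficient matrix A = [[-6, -6], [15, 12]].
Characteristic polynomial det(A - λI) = λ^2 - 6λ + 18 = 0.
Eigenvalues λ = 3 ± 3i (complex conjugate pair).
For λ=3+3i: an eigenvector is (-1,2) - i(-1,1) = (-1 + i, 2 - i).
A real fundamental pair from Re and Im of e^((3+3i)t)v: X_1 = e^(3t)(cos(3t)·(-1,2) + sin(3t)·(-1,1)), X_2 = e^(3t)(sin(3t)·(-1,2) - cos(3t)·(-1,1)).
General solution: c_1X_1 + c_2X_2.

u(t) = -c_1e^(3t)sin(3t) - c_1e^(3t)cos(3t) - c_2e^(3t)sin(3t) + c_2e^(3t)cos(3t), v(t) = c_1e^(3t)sin(3t) + 2c_1e^(3t)cos(3t) + 2c_2e^(3t)sin(3t) - c_2e^(3t)cos(3t)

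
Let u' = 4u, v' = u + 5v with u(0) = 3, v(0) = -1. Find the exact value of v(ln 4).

A = [[4,0],[1,5]]; eigenvalues λ = 4, 5.
Eigenvectors: (1,-1) for λ=4, (0,1) for λ=5.
From the initial condition, c_1 = 3, c_2 = 2.
v(ln 4) = (3)(4^4)(-1) + (2)(4^5)(1) = 1280.

1280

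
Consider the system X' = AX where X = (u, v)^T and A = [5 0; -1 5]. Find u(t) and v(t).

u(t) = C_2e^(5t), v(t) = -C_1e^(5t) - C_2te^(5t) + C_2e^(5t)

Coefficient matrix A = [[5, 0], [-1, 5]].
Characteristic polynomial det(A - λI) = λ^2 - 10λ + 25 = 0.
Single eigenvalue λ = 5 with algebraic multiplicity 2.
Eigenvector v = (0,-1); generalized eigenvector w with (A-λI)w=v is (1,1).
General solution: e^(5t)[C_1·v + C_2·(t·v + w)].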